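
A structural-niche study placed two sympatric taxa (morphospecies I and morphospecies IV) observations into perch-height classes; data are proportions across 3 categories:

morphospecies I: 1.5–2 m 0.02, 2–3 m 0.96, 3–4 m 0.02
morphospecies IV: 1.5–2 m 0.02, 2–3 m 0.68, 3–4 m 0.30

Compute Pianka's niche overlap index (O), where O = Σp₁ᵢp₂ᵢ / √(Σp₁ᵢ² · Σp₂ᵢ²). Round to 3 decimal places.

Σ p₁ᵢp₂ᵢ = 0.0004 + 0.6528 + 0.0060 = 0.6592
Σp_1ᵢ² = 0.02² + 0.96² + 0.02² = 0.0004 + 0.9216 + 0.0004 = 0.9224
Σp_2ᵢ² = 0.02² + 0.68² + 0.30² = 0.0004 + 0.4624 + 0.0900 = 0.5528
O = 0.6592 / √(0.9224 × 0.5528) = 0.6592 / 0.714075 = 0.92315

0.923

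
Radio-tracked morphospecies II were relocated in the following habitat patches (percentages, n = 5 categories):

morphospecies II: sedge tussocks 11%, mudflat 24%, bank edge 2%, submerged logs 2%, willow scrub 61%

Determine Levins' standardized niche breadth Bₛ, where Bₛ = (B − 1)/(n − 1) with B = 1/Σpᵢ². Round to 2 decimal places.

0.31

Convert percentages to proportions (divide by 100).
Σpᵢ² = 0.11² + 0.24² + 0.02² + 0.02² + 0.61² = 0.0121 + 0.0576 + 0.0004 + 0.0004 + 0.3721 = 0.4426
B = 1 / 0.4426 = 2.2594
Bₛ = (B − 1)/(n − 1) = (2.2594 − 1)/(5 − 1) = 1.2594/4 = 0.3149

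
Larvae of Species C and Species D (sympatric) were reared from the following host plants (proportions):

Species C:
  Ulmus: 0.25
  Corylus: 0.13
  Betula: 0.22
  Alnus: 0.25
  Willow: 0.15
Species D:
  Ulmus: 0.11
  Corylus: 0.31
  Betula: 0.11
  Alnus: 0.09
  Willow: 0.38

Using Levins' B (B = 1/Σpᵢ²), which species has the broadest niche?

Species C

Σp_Cᵢ² = 0.25² + 0.13² + 0.22² + 0.25² + 0.15² = 0.0625 + 0.0169 + 0.0484 + 0.0625 + 0.0225 = 0.2128
B_C = 1 / 0.2128 = 4.6992
Σp_Dᵢ² = 0.11² + 0.31² + 0.11² + 0.09² + 0.38² = 0.0121 + 0.0961 + 0.0121 + 0.0081 + 0.1444 = 0.2728
B_D = 1 / 0.2728 = 3.6657
Highest B → broadest niche (most generalist): Species C (B = 4.70).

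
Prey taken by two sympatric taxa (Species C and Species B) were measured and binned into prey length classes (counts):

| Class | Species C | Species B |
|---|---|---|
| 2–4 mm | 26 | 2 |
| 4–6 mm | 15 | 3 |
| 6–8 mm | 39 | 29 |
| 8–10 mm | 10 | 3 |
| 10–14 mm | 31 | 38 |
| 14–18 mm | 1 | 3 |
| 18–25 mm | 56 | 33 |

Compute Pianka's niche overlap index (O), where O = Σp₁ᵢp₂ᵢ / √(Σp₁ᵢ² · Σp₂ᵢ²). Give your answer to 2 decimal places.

0.90

Proportions for Species C (n=178): 26/178=0.1461, 15/178=0.0843, 39/178=0.2191, 10/178=0.0562, 31/178=0.1742, 1/178=0.0056, 56/178=0.3146
Proportions for Species B (n=111): 2/111=0.0180, 3/111=0.0270, 29/111=0.2613, 3/111=0.0270, 38/111=0.3423, 3/111=0.0270, 33/111=0.2973
Σ p₁ᵢp₂ᵢ = 0.002630 + 0.002276 + 0.057251 + 0.001517 + 0.059629 + 0.000151 + 0.093531 = 0.216985
Σp_1ᵢ² = 0.1461² + 0.0843² + 0.2191² + 0.0562² + 0.1742² + 0.0056² + 0.3146² = 0.021345 + 0.007106 + 0.048005 + 0.003158 + 0.030346 + 0.000031 + 0.098973 = 0.208964
Σp_2ᵢ² = 0.0180² + 0.0270² + 0.2613² + 0.0270² + 0.3423² + 0.0270² + 0.2973² = 0.000324 + 0.000729 + 0.068278 + 0.000729 + 0.117169 + 0.000729 + 0.088387 = 0.276345
O = 0.216985 / √(0.208964 × 0.276345) = 0.216985 / 0.2403043 = 0.9030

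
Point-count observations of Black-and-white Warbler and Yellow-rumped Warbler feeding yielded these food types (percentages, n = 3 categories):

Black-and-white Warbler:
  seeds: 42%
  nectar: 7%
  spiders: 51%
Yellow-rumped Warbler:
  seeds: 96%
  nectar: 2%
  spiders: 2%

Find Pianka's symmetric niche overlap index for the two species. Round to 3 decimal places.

Convert percentages to proportions (divide by 100).
Σ p₁ᵢp₂ᵢ = 0.4032 + 0.0014 + 0.0102 = 0.4148
Σp_1ᵢ² = 0.42² + 0.07² + 0.51² = 0.1764 + 0.0049 + 0.2601 = 0.4414
Σp_2ᵢ² = 0.96² + 0.02² + 0.02² = 0.9216 + 0.0004 + 0.0004 = 0.9224
O = 0.4148 / √(0.4414 × 0.9224) = 0.4148 / 0.638081 = 0.65007

0.650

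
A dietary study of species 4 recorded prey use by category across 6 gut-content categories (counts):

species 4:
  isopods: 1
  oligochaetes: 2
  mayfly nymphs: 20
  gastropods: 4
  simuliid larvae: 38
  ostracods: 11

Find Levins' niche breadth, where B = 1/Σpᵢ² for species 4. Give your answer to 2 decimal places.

2.91

Proportions for species 4 (n=76): 1/76=0.0132, 2/76=0.0263, 20/76=0.2632, 4/76=0.0526, 38/76=0.5000, 11/76=0.1447
Σpᵢ² = 0.0132² + 0.0263² + 0.2632² + 0.0526² + 0.5000² + 0.1447² = 0.000174 + 0.000692 + 0.069274 + 0.002767 + 0.250000 + 0.020938 = 0.343845
B = 1 / 0.343845 = 2.9083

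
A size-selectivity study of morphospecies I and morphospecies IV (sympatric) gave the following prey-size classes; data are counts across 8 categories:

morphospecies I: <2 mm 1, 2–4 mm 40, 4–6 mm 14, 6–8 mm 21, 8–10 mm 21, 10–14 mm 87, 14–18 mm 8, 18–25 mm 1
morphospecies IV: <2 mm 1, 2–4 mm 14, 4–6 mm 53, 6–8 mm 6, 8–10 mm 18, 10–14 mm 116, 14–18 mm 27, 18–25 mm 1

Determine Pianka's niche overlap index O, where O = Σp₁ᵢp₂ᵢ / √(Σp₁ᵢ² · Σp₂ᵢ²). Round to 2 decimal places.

0.90

Proportions for morphospecies I (n=193): 1/193=0.0052, 40/193=0.2073, 14/193=0.0725, 21/193=0.1088, 21/193=0.1088, 87/193=0.4508, 8/193=0.0415, 1/193=0.0052
Proportions for morphospecies IV (n=236): 1/236=0.0042, 14/236=0.0593, 53/236=0.2246, 6/236=0.0254, 18/236=0.0763, 116/236=0.4915, 27/236=0.1144, 1/236=0.0042
Σ p₁ᵢp₂ᵢ = 0.000022 + 0.012293 + 0.016284 + 0.002764 + 0.008301 + 0.221568 + 0.004748 + 0.000022 = 0.266002
Σp_1ᵢ² = 0.0052² + 0.2073² + 0.0725² + 0.1088² + 0.1088² + 0.4508² + 0.0415² + 0.0052² = 0.000027 + 0.042973 + 0.005256 + 0.011837 + 0.011837 + 0.203221 + 0.001722 + 0.000027 = 0.276900
Σp_2ᵢ² = 0.0042² + 0.0593² + 0.2246² + 0.0254² + 0.0763² + 0.4915² + 0.1144² + 0.0042² = 0.000018 + 0.003516 + 0.050445 + 0.000645 + 0.005822 + 0.241572 + 0.013087 + 0.000018 = 0.315123
O = 0.266002 / √(0.276900 × 0.315123) = 0.266002 / 0.2953939 = 0.9005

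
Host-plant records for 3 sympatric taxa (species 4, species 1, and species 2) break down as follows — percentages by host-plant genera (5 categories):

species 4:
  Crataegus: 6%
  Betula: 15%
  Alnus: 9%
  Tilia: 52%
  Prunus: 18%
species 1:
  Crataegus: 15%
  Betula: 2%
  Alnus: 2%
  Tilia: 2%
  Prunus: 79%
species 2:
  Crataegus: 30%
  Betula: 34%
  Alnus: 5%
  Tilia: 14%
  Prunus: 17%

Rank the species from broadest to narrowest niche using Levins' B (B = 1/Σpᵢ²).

Convert percentages to proportions (divide by 100).
Σp_4ᵢ² = 0.06² + 0.15² + 0.09² + 0.52² + 0.18² = 0.0036 + 0.0225 + 0.0081 + 0.2704 + 0.0324 = 0.3370
B_4 = 1 / 0.3370 = 2.9674
Σp_1ᵢ² = 0.15² + 0.02² + 0.02² + 0.02² + 0.79² = 0.0225 + 0.0004 + 0.0004 + 0.0004 + 0.6241 = 0.6478
B_1 = 1 / 0.6478 = 1.5437
Σp_2ᵢ² = 0.30² + 0.34² + 0.05² + 0.14² + 0.17² = 0.0900 + 0.1156 + 0.0025 + 0.0196 + 0.0289 = 0.2566
B_2 = 1 / 0.2566 = 3.8971
Ranking by B (broadest → narrowest): species 2 (3.90) > species 4 (2.97) > species 1 (1.54)

species 2 > species 4 > species 1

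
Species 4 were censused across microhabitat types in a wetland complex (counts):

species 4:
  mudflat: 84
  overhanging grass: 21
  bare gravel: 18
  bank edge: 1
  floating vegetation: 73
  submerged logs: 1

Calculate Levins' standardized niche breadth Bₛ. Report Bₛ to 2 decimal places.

Proportions for species 4 (n=198): 84/198=0.4242, 21/198=0.1061, 18/198=0.0909, 1/198=0.0051, 73/198=0.3687, 1/198=0.0051
Σpᵢ² = 0.4242² + 0.1061² + 0.0909² + 0.0051² + 0.3687² + 0.0051² = 0.179946 + 0.011257 + 0.008263 + 0.000026 + 0.135940 + 0.000026 = 0.335458
B = 1 / 0.335458 = 2.9810
Bₛ = (B − 1)/(n − 1) = (2.9810 − 1)/(6 − 1) = 1.9810/5 = 0.3962

0.40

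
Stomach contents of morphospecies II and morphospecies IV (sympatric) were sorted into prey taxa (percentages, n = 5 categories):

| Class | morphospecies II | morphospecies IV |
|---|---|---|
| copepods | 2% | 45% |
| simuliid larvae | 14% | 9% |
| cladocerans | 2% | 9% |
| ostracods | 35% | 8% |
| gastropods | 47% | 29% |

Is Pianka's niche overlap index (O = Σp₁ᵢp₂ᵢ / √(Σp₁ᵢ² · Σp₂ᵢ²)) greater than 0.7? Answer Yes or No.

Convert percentages to proportions (divide by 100).
Σ p₁ᵢp₂ᵢ = 0.0090 + 0.0126 + 0.0018 + 0.0280 + 0.1363 = 0.1877
Σp_1ᵢ² = 0.02² + 0.14² + 0.02² + 0.35² + 0.47² = 0.0004 + 0.0196 + 0.0004 + 0.1225 + 0.2209 = 0.3638
Σp_2ᵢ² = 0.45² + 0.09² + 0.09² + 0.08² + 0.29² = 0.2025 + 0.0081 + 0.0081 + 0.0064 + 0.0841 = 0.3092
O = 0.1877 / √(0.3638 × 0.3092) = 0.1877 / 0.33539 = 0.5596
O = 0.5596 < 0.7 → No.

No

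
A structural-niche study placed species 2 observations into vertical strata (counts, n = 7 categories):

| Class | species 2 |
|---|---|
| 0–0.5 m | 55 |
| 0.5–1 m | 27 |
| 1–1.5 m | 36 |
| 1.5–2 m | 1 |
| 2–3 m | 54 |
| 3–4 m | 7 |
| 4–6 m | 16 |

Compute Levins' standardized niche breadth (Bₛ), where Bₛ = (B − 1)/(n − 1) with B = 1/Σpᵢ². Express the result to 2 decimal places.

0.61

Proportions for species 2 (n=196): 55/196=0.2806, 27/196=0.1378, 36/196=0.1837, 1/196=0.0051, 54/196=0.2755, 7/196=0.0357, 16/196=0.0816
Σpᵢ² = 0.2806² + 0.1378² + 0.1837² + 0.0051² + 0.2755² + 0.0357² + 0.0816² = 0.078736 + 0.018989 + 0.033746 + 0.000026 + 0.075900 + 0.001274 + 0.006659 = 0.215330
B = 1 / 0.215330 = 4.6440
Bₛ = (B − 1)/(n − 1) = (4.6440 − 1)/(7 − 1) = 3.6440/6 = 0.6073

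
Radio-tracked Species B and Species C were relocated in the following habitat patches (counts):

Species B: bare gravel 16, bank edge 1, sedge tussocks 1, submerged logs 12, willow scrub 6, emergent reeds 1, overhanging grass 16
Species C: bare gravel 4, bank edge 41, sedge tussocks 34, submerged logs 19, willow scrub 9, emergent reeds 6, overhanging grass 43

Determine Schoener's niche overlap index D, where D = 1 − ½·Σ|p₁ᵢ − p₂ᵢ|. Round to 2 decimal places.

0.54

Proportions for Species B (n=53): 16/53=0.3019, 1/53=0.0189, 1/53=0.0189, 12/53=0.2264, 6/53=0.1132, 1/53=0.0189, 16/53=0.3019
Proportions for Species C (n=156): 4/156=0.0256, 41/156=0.2628, 34/156=0.2179, 19/156=0.1218, 9/156=0.0577, 6/156=0.0385, 43/156=0.2756
Σ|p₁ᵢ − p₂ᵢ| = 0.2763 + 0.2439 + 0.1990 + 0.1046 + 0.0555 + 0.0196 + 0.0263 = 0.9252
D = 1 − ½ × 0.9252 = 1 − 0.46260 = 0.53740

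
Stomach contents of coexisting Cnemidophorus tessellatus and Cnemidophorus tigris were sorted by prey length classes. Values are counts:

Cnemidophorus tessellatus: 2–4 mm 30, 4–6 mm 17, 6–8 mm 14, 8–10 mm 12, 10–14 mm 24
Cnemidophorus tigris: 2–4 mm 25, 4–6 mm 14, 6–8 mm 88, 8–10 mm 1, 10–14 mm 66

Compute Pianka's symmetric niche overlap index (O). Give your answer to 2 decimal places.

Proportions for Cnemidophorus tessellatus (n=97): 30/97=0.3093, 17/97=0.1753, 14/97=0.1443, 12/97=0.1237, 24/97=0.2474
Proportions for Cnemidophorus tigris (n=194): 25/194=0.1289, 14/194=0.0722, 88/194=0.4536, 1/194=0.0052, 66/194=0.3402
Σ p₁ᵢp₂ᵢ = 0.039869 + 0.012657 + 0.065454 + 0.000643 + 0.084165 = 0.202788
Σp_1ᵢ² = 0.3093² + 0.1753² + 0.1443² + 0.1237² + 0.2474² = 0.095666 + 0.030730 + 0.020822 + 0.015302 + 0.061207 = 0.223727
Σp_2ᵢ² = 0.1289² + 0.0722² + 0.4536² + 0.0052² + 0.3402² = 0.016615 + 0.005213 + 0.205753 + 0.000027 + 0.115736 = 0.343344
O = 0.202788 / √(0.223727 × 0.343344) = 0.202788 / 0.2771558 = 0.7317

0.73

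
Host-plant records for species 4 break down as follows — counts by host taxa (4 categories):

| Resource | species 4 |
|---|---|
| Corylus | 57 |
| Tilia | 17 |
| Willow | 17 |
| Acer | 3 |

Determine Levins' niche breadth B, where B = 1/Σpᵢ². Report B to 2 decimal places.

2.30

Proportions for species 4 (n=94): 57/94=0.6064, 17/94=0.1809, 17/94=0.1809, 3/94=0.0319
Σpᵢ² = 0.6064² + 0.1809² + 0.1809² + 0.0319² = 0.367721 + 0.032725 + 0.032725 + 0.001018 = 0.434189
B = 1 / 0.434189 = 2.3031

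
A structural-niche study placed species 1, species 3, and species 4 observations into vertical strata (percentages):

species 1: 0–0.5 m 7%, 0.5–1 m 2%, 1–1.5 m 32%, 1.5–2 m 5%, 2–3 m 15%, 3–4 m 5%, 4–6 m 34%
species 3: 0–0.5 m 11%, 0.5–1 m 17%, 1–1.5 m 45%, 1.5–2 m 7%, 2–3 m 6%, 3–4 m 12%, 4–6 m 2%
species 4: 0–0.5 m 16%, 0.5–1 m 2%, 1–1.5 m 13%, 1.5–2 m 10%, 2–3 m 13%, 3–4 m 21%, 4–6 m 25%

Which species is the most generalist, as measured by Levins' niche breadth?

Convert percentages to proportions (divide by 100).
Σp_1ᵢ² = 0.07² + 0.02² + 0.32² + 0.05² + 0.15² + 0.05² + 0.34² = 0.0049 + 0.0004 + 0.1024 + 0.0025 + 0.0225 + 0.0025 + 0.1156 = 0.2508
B_1 = 1 / 0.2508 = 3.9872
Σp_3ᵢ² = 0.11² + 0.17² + 0.45² + 0.07² + 0.06² + 0.12² + 0.02² = 0.0121 + 0.0289 + 0.2025 + 0.0049 + 0.0036 + 0.0144 + 0.0004 = 0.2668
B_3 = 1 / 0.2668 = 3.7481
Σp_4ᵢ² = 0.16² + 0.02² + 0.13² + 0.10² + 0.13² + 0.21² + 0.25² = 0.0256 + 0.0004 + 0.0169 + 0.0100 + 0.0169 + 0.0441 + 0.0625 = 0.1764
B_4 = 1 / 0.1764 = 5.6689
Highest B → broadest niche (most generalist): species 4 (B = 5.67).

species 4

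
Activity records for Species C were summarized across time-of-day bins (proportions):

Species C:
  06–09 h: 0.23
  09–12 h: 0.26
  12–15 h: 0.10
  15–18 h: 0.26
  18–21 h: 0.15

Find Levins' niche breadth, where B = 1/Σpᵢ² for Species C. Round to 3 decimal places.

Σpᵢ² = 0.23² + 0.26² + 0.10² + 0.26² + 0.15² = 0.0529 + 0.0676 + 0.0100 + 0.0676 + 0.0225 = 0.2206
B = 1 / 0.2206 = 4.53309

4.533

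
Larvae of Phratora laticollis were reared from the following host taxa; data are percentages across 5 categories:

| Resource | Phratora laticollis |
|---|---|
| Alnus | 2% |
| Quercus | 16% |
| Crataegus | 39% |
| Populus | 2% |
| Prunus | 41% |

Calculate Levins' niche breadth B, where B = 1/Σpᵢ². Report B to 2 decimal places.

Convert percentages to proportions (divide by 100).
Σpᵢ² = 0.02² + 0.16² + 0.39² + 0.02² + 0.41² = 0.0004 + 0.0256 + 0.1521 + 0.0004 + 0.1681 = 0.3466
B = 1 / 0.3466 = 2.8852

2.89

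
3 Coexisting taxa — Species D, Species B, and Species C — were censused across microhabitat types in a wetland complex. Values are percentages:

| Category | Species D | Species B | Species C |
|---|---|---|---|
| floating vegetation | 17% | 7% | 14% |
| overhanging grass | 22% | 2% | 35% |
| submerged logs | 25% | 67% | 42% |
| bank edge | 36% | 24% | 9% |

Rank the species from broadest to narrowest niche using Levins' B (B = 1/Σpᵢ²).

Species D > Species C > Species B

Convert percentages to proportions (divide by 100).
Σp_Dᵢ² = 0.17² + 0.22² + 0.25² + 0.36² = 0.0289 + 0.0484 + 0.0625 + 0.1296 = 0.2694
B_D = 1 / 0.2694 = 3.7120
Σp_Bᵢ² = 0.07² + 0.02² + 0.67² + 0.24² = 0.0049 + 0.0004 + 0.4489 + 0.0576 = 0.5118
B_B = 1 / 0.5118 = 1.9539
Σp_Cᵢ² = 0.14² + 0.35² + 0.42² + 0.09² = 0.0196 + 0.1225 + 0.1764 + 0.0081 = 0.3266
B_C = 1 / 0.3266 = 3.0618
Ranking by B (broadest → narrowest): Species D (3.71) > Species C (3.06) > Species B (1.95)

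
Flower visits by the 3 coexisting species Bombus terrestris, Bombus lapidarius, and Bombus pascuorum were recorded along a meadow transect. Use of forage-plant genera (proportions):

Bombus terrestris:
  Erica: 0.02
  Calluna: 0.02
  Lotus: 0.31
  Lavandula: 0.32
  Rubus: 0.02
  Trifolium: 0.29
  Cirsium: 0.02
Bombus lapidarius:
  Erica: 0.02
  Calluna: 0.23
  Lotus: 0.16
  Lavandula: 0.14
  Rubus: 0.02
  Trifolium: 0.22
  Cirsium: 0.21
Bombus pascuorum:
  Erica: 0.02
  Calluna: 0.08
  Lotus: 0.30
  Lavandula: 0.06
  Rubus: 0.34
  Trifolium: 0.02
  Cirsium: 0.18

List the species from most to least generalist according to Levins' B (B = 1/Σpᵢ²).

Σp_terrᵢ² = 0.02² + 0.02² + 0.31² + 0.32² + 0.02² + 0.29² + 0.02² = 0.0004 + 0.0004 + 0.0961 + 0.1024 + 0.0004 + 0.0841 + 0.0004 = 0.2842
B_terr = 1 / 0.2842 = 3.5186
Σp_lapiᵢ² = 0.02² + 0.23² + 0.16² + 0.14² + 0.02² + 0.22² + 0.21² = 0.0004 + 0.0529 + 0.0256 + 0.0196 + 0.0004 + 0.0484 + 0.0441 = 0.1914
B_lapi = 1 / 0.1914 = 5.2247
Σp_pascᵢ² = 0.02² + 0.08² + 0.30² + 0.06² + 0.34² + 0.02² + 0.18² = 0.0004 + 0.0064 + 0.0900 + 0.0036 + 0.1156 + 0.0004 + 0.0324 = 0.2488
B_pasc = 1 / 0.2488 = 4.0193
Ranking by B (broadest → narrowest): Bombus lapidarius (5.22) > Bombus pascuorum (4.02) > Bombus terrestris (3.52)

Bombus lapidarius > Bombus pascuorum > Bombus terrestris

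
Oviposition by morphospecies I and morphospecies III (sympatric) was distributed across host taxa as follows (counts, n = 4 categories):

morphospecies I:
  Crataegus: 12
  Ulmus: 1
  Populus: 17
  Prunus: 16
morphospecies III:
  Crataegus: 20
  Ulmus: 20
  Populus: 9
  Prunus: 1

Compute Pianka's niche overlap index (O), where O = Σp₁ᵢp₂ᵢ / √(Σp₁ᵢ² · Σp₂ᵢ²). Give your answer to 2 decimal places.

Proportions for morphospecies I (n=46): 12/46=0.2609, 1/46=0.0217, 17/46=0.3696, 16/46=0.3478
Proportions for morphospecies III (n=50): 20/50=0.4000, 20/50=0.4000, 9/50=0.1800, 1/50=0.0200
Σ p₁ᵢp₂ᵢ = 0.104360 + 0.008680 + 0.066528 + 0.006956 = 0.186524
Σp_1ᵢ² = 0.2609² + 0.0217² + 0.3696² + 0.3478² = 0.068069 + 0.000471 + 0.136604 + 0.120965 = 0.326109
Σp_2ᵢ² = 0.4000² + 0.4000² + 0.1800² + 0.0200² = 0.160000 + 0.160000 + 0.032400 + 0.000400 = 0.352800
O = 0.186524 / √(0.326109 × 0.352800) = 0.186524 / 0.3391921 = 0.5499

0.55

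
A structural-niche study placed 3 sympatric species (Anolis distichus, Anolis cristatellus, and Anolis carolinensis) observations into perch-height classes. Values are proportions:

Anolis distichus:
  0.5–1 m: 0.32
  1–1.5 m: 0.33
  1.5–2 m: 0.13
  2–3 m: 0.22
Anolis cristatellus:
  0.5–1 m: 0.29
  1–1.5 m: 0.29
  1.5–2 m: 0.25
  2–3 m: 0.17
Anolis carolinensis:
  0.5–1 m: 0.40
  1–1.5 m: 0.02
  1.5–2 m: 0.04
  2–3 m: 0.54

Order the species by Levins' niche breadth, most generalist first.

Σp_distᵢ² = 0.32² + 0.33² + 0.13² + 0.22² = 0.1024 + 0.1089 + 0.0169 + 0.0484 = 0.2766
B_dist = 1 / 0.2766 = 3.6153
Σp_crisᵢ² = 0.29² + 0.29² + 0.25² + 0.17² = 0.0841 + 0.0841 + 0.0625 + 0.0289 = 0.2596
B_cris = 1 / 0.2596 = 3.8521
Σp_caroᵢ² = 0.40² + 0.02² + 0.04² + 0.54² = 0.1600 + 0.0004 + 0.0016 + 0.2916 = 0.4536
B_caro = 1 / 0.4536 = 2.2046
Ranking by B (broadest → narrowest): Anolis cristatellus (3.85) > Anolis distichus (3.62) > Anolis carolinensis (2.20)

Anolis cristatellus > Anolis distichus > Anolis carolinensis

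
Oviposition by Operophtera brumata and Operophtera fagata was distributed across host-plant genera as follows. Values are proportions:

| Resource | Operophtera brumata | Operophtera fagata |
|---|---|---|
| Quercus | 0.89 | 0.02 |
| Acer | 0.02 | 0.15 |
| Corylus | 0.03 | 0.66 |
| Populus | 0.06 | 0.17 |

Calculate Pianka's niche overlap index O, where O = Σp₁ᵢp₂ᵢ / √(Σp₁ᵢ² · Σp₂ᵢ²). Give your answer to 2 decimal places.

0.08

Σ p₁ᵢp₂ᵢ = 0.0178 + 0.0030 + 0.0198 + 0.0102 = 0.0508
Σp_1ᵢ² = 0.89² + 0.02² + 0.03² + 0.06² = 0.7921 + 0.0004 + 0.0009 + 0.0036 = 0.7970
Σp_2ᵢ² = 0.02² + 0.15² + 0.66² + 0.17² = 0.0004 + 0.0225 + 0.4356 + 0.0289 = 0.4874
O = 0.0508 / √(0.7970 × 0.4874) = 0.0508 / 0.62326 = 0.0815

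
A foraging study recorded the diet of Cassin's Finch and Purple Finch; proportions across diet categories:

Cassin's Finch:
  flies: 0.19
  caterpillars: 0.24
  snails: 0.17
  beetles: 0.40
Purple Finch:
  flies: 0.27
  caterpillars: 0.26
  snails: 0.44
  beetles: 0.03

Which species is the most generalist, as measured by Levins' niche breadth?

Σp_Cassᵢ² = 0.19² + 0.24² + 0.17² + 0.40² = 0.0361 + 0.0576 + 0.0289 + 0.1600 = 0.2826
B_Cass = 1 / 0.2826 = 3.5386
Σp_Purpᵢ² = 0.27² + 0.26² + 0.44² + 0.03² = 0.0729 + 0.0676 + 0.1936 + 0.0009 = 0.3350
B_Purp = 1 / 0.3350 = 2.9851
Highest B → broadest niche (most generalist): Cassin's Finch (B = 3.54).

Cassin's Finch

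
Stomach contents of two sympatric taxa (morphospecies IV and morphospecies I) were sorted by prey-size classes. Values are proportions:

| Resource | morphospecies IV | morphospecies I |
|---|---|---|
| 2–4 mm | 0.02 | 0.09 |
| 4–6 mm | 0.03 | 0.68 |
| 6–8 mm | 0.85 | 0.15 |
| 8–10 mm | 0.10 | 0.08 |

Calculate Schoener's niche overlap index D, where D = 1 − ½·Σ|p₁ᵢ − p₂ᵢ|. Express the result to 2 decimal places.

Σ|p₁ᵢ − p₂ᵢ| = 0.07 + 0.65 + 0.70 + 0.02 = 1.44
D = 1 − ½ × 1.44 = 1 − 0.720 = 0.2800

0.28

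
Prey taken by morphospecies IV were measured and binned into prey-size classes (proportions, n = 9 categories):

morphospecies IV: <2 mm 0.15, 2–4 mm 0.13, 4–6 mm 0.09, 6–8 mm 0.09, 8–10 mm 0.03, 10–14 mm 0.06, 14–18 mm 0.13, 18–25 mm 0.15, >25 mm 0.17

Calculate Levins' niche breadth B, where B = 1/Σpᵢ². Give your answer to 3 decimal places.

7.788

Σpᵢ² = 0.15² + 0.13² + 0.09² + 0.09² + 0.03² + 0.06² + 0.13² + 0.15² + 0.17² = 0.0225 + 0.0169 + 0.0081 + 0.0081 + 0.0009 + 0.0036 + 0.0169 + 0.0225 + 0.0289 = 0.1284
B = 1 / 0.1284 = 7.78816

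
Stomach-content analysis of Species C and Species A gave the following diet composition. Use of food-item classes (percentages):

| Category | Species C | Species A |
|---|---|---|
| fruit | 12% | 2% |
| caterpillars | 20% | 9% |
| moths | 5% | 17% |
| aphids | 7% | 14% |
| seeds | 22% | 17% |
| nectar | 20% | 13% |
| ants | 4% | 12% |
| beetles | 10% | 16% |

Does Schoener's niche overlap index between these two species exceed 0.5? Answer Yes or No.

Yes

Convert percentages to proportions (divide by 100).
Σ|p₁ᵢ − p₂ᵢ| = 0.10 + 0.11 + 0.12 + 0.07 + 0.05 + 0.07 + 0.08 + 0.06 = 0.66
D = 1 − ½ × 0.66 = 1 − 0.330 = 0.6700
D = 0.6700 > 0.5 → Yes.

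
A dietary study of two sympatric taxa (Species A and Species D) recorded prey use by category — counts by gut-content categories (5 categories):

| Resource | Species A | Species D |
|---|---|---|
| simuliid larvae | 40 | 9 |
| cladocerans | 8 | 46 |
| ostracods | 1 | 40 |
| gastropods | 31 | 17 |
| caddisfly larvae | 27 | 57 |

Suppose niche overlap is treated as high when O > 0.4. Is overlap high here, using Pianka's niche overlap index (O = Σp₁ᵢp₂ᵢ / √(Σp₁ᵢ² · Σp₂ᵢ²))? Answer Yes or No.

Yes

Proportions for Species A (n=107): 40/107=0.3738, 8/107=0.0748, 1/107=0.0093, 31/107=0.2897, 27/107=0.2523
Proportions for Species D (n=169): 9/169=0.0533, 46/169=0.2722, 40/169=0.2367, 17/169=0.1006, 57/169=0.3373
Σ p₁ᵢp₂ᵢ = 0.019924 + 0.020361 + 0.002201 + 0.029144 + 0.085101 = 0.156731
Σp_1ᵢ² = 0.3738² + 0.0748² + 0.0093² + 0.2897² + 0.2523² = 0.139726 + 0.005595 + 0.000086 + 0.083926 + 0.063655 = 0.292988
Σp_2ᵢ² = 0.0533² + 0.2722² + 0.2367² + 0.1006² + 0.3373² = 0.002841 + 0.074093 + 0.056027 + 0.010120 + 0.113771 = 0.256852
O = 0.156731 / √(0.292988 × 0.256852) = 0.156731 / 0.2743256 = 0.5713
O = 0.5713 > 0.4 → Yes.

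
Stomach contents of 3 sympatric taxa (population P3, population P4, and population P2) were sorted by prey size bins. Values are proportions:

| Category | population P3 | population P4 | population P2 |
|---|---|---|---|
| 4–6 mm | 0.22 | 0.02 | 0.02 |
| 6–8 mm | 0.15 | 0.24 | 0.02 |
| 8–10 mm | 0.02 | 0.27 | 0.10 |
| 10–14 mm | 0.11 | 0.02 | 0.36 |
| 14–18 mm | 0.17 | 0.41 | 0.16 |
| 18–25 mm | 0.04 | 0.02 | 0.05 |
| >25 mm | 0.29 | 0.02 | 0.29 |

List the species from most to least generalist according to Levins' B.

Σp_P3ᵢ² = 0.22² + 0.15² + 0.02² + 0.11² + 0.17² + 0.04² + 0.29² = 0.0484 + 0.0225 + 0.0004 + 0.0121 + 0.0289 + 0.0016 + 0.0841 = 0.1980
B_P3 = 1 / 0.1980 = 5.0505
Σp_P4ᵢ² = 0.02² + 0.24² + 0.27² + 0.02² + 0.41² + 0.02² + 0.02² = 0.0004 + 0.0576 + 0.0729 + 0.0004 + 0.1681 + 0.0004 + 0.0004 = 0.3002
B_P4 = 1 / 0.3002 = 3.3311
Σp_P2ᵢ² = 0.02² + 0.02² + 0.10² + 0.36² + 0.16² + 0.05² + 0.29² = 0.0004 + 0.0004 + 0.0100 + 0.1296 + 0.0256 + 0.0025 + 0.0841 = 0.2526
B_P2 = 1 / 0.2526 = 3.9588
Ranking by B (broadest → narrowest): population P3 (5.05) > population P2 (3.96) > population P4 (3.33)

population P3 > population P2 > population P4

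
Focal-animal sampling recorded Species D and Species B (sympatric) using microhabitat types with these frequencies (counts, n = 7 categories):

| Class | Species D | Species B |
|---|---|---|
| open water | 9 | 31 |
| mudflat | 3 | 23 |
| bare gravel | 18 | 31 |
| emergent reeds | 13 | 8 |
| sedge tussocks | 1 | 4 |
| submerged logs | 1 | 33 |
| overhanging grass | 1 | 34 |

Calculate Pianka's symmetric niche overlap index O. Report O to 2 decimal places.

Proportions for Species D (n=46): 9/46=0.1957, 3/46=0.0652, 18/46=0.3913, 13/46=0.2826, 1/46=0.0217, 1/46=0.0217, 1/46=0.0217
Proportions for Species B (n=164): 31/164=0.1890, 23/164=0.1402, 31/164=0.1890, 8/164=0.0488, 4/164=0.0244, 33/164=0.2012, 34/164=0.2073
Σ p₁ᵢp₂ᵢ = 0.036987 + 0.009141 + 0.073956 + 0.013791 + 0.000529 + 0.004366 + 0.004498 = 0.143268
Σp_1ᵢ² = 0.1957² + 0.0652² + 0.3913² + 0.2826² + 0.0217² + 0.0217² + 0.0217² = 0.038298 + 0.004251 + 0.153116 + 0.079863 + 0.000471 + 0.000471 + 0.000471 = 0.276941
Σp_2ᵢ² = 0.1890² + 0.1402² + 0.1890² + 0.0488² + 0.0244² + 0.2012² + 0.2073² = 0.035721 + 0.019656 + 0.035721 + 0.002381 + 0.000595 + 0.040481 + 0.042973 = 0.177528
O = 0.143268 / √(0.276941 × 0.177528) = 0.143268 / 0.2217313 = 0.6461

0.65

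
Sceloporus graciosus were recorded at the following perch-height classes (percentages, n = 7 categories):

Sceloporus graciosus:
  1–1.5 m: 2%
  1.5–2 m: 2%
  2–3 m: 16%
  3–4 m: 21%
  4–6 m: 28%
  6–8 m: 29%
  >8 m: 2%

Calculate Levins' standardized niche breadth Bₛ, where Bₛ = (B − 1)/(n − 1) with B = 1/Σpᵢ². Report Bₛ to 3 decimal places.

Convert percentages to proportions (divide by 100).
Σpᵢ² = 0.02² + 0.02² + 0.16² + 0.21² + 0.28² + 0.29² + 0.02² = 0.0004 + 0.0004 + 0.0256 + 0.0441 + 0.0784 + 0.0841 + 0.0004 = 0.2334
B = 1 / 0.2334 = 4.28449
Bₛ = (B − 1)/(n − 1) = (4.28449 − 1)/(7 − 1) = 3.28449/6 = 0.54742

0.547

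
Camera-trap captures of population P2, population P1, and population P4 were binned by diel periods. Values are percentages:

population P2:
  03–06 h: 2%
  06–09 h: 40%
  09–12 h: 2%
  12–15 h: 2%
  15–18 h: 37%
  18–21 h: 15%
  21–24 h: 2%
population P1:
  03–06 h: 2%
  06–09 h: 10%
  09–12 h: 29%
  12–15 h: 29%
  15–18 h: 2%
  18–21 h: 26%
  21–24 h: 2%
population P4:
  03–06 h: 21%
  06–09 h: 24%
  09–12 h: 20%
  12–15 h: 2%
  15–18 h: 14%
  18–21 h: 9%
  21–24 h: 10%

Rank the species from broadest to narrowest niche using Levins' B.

population P4 > population P1 > population P2

Convert percentages to proportions (divide by 100).
Σp_P2ᵢ² = 0.02² + 0.40² + 0.02² + 0.02² + 0.37² + 0.15² + 0.02² = 0.0004 + 0.1600 + 0.0004 + 0.0004 + 0.1369 + 0.0225 + 0.0004 = 0.3210
B_P2 = 1 / 0.3210 = 3.1153
Σp_P1ᵢ² = 0.02² + 0.10² + 0.29² + 0.29² + 0.02² + 0.26² + 0.02² = 0.0004 + 0.0100 + 0.0841 + 0.0841 + 0.0004 + 0.0676 + 0.0004 = 0.2470
B_P1 = 1 / 0.2470 = 4.0486
Σp_P4ᵢ² = 0.21² + 0.24² + 0.20² + 0.02² + 0.14² + 0.09² + 0.10² = 0.0441 + 0.0576 + 0.0400 + 0.0004 + 0.0196 + 0.0081 + 0.0100 = 0.1798
B_P4 = 1 / 0.1798 = 5.5617
Ranking by B (broadest → narrowest): population P4 (5.56) > population P1 (4.05) > population P2 (3.12)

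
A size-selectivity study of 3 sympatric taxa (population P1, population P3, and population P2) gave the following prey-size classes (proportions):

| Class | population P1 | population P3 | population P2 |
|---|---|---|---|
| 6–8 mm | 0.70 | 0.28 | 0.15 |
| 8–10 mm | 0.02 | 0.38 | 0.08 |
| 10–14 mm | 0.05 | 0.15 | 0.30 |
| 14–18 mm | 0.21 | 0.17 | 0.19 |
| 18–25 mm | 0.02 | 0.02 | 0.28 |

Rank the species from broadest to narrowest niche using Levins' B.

Σp_P1ᵢ² = 0.70² + 0.02² + 0.05² + 0.21² + 0.02² = 0.4900 + 0.0004 + 0.0025 + 0.0441 + 0.0004 = 0.5374
B_P1 = 1 / 0.5374 = 1.8608
Σp_P3ᵢ² = 0.28² + 0.38² + 0.15² + 0.17² + 0.02² = 0.0784 + 0.1444 + 0.0225 + 0.0289 + 0.0004 = 0.2746
B_P3 = 1 / 0.2746 = 3.6417
Σp_P2ᵢ² = 0.15² + 0.08² + 0.30² + 0.19² + 0.28² = 0.0225 + 0.0064 + 0.0900 + 0.0361 + 0.0784 = 0.2334
B_P2 = 1 / 0.2334 = 4.2845
Ranking by B (broadest → narrowest): population P2 (4.28) > population P3 (3.64) > population P1 (1.86)

population P2 > population P3 > population P1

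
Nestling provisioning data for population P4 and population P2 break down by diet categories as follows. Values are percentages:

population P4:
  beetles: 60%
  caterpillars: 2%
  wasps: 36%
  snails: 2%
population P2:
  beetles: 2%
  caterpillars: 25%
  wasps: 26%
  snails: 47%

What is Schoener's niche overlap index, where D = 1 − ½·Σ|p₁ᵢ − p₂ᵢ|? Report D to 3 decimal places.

Convert percentages to proportions (divide by 100).
Σ|p₁ᵢ − p₂ᵢ| = 0.58 + 0.23 + 0.10 + 0.45 = 1.36
D = 1 − ½ × 1.36 = 1 − 0.680 = 0.32000

0.320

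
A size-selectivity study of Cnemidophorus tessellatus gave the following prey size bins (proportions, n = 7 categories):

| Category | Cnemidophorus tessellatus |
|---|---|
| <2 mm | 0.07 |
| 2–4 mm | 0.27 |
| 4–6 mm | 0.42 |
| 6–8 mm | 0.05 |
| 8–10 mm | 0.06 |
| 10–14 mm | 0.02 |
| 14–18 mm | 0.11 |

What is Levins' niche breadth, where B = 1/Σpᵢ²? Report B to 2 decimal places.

3.67

Σpᵢ² = 0.07² + 0.27² + 0.42² + 0.05² + 0.06² + 0.02² + 0.11² = 0.0049 + 0.0729 + 0.1764 + 0.0025 + 0.0036 + 0.0004 + 0.0121 = 0.2728
B = 1 / 0.2728 = 3.6657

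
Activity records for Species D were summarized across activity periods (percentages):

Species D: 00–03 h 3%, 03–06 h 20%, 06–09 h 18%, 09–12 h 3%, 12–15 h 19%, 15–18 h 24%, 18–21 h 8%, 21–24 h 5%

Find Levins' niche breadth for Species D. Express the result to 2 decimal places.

Convert percentages to proportions (divide by 100).
Σpᵢ² = 0.03² + 0.20² + 0.18² + 0.03² + 0.19² + 0.24² + 0.08² + 0.05² = 0.0009 + 0.0400 + 0.0324 + 0.0009 + 0.0361 + 0.0576 + 0.0064 + 0.0025 = 0.1768
B = 1 / 0.1768 = 5.6561

5.66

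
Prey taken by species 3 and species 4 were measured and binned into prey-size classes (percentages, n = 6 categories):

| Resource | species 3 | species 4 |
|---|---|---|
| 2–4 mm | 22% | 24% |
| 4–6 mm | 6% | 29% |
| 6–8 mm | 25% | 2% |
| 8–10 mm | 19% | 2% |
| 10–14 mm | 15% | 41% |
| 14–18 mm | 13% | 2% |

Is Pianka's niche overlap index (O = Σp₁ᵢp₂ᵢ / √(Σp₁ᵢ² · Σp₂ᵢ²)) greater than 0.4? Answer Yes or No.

Convert percentages to proportions (divide by 100).
Σ p₁ᵢp₂ᵢ = 0.0528 + 0.0174 + 0.0050 + 0.0038 + 0.0615 + 0.0026 = 0.1431
Σp_1ᵢ² = 0.22² + 0.06² + 0.25² + 0.19² + 0.15² + 0.13² = 0.0484 + 0.0036 + 0.0625 + 0.0361 + 0.0225 + 0.0169 = 0.1900
Σp_2ᵢ² = 0.24² + 0.29² + 0.02² + 0.02² + 0.41² + 0.02² = 0.0576 + 0.0841 + 0.0004 + 0.0004 + 0.1681 + 0.0004 = 0.3110
O = 0.1431 / √(0.1900 × 0.3110) = 0.1431 / 0.24308 = 0.5887
O = 0.5887 > 0.4 → Yes.

Yes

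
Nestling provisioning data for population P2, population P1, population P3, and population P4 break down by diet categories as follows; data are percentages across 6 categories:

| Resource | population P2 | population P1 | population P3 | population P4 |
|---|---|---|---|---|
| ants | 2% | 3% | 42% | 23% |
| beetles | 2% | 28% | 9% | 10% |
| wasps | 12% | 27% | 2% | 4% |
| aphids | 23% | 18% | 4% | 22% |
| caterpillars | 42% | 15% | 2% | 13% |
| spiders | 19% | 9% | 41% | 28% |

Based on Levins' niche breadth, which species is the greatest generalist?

population P4

Convert percentages to proportions (divide by 100).
Σp_P2ᵢ² = 0.02² + 0.02² + 0.12² + 0.23² + 0.42² + 0.19² = 0.0004 + 0.0004 + 0.0144 + 0.0529 + 0.1764 + 0.0361 = 0.2806
B_P2 = 1 / 0.2806 = 3.5638
Σp_P1ᵢ² = 0.03² + 0.28² + 0.27² + 0.18² + 0.15² + 0.09² = 0.0009 + 0.0784 + 0.0729 + 0.0324 + 0.0225 + 0.0081 = 0.2152
B_P1 = 1 / 0.2152 = 4.6468
Σp_P3ᵢ² = 0.42² + 0.09² + 0.02² + 0.04² + 0.02² + 0.41² = 0.1764 + 0.0081 + 0.0004 + 0.0016 + 0.0004 + 0.1681 = 0.3550
B_P3 = 1 / 0.3550 = 2.8169
Σp_P4ᵢ² = 0.23² + 0.10² + 0.04² + 0.22² + 0.13² + 0.28² = 0.0529 + 0.0100 + 0.0016 + 0.0484 + 0.0169 + 0.0784 = 0.2082
B_P4 = 1 / 0.2082 = 4.8031
Highest B → broadest niche (most generalist): population P4 (B = 4.80).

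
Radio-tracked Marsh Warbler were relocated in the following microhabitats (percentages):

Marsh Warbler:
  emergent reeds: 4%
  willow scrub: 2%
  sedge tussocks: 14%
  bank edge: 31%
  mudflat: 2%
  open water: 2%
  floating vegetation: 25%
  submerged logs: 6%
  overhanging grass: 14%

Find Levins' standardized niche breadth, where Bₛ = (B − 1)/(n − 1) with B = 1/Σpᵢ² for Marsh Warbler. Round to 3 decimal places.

Convert percentages to proportions (divide by 100).
Σpᵢ² = 0.04² + 0.02² + 0.14² + 0.31² + 0.02² + 0.02² + 0.25² + 0.06² + 0.14² = 0.0016 + 0.0004 + 0.0196 + 0.0961 + 0.0004 + 0.0004 + 0.0625 + 0.0036 + 0.0196 = 0.2042
B = 1 / 0.2042 = 4.89716
Bₛ = (B − 1)/(n − 1) = (4.89716 − 1)/(9 − 1) = 3.89716/8 = 0.48715

0.487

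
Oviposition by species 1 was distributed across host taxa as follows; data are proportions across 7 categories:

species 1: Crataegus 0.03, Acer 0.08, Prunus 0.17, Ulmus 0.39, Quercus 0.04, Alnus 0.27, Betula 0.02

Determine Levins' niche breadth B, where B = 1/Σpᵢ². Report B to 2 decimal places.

Σpᵢ² = 0.03² + 0.08² + 0.17² + 0.39² + 0.04² + 0.27² + 0.02² = 0.0009 + 0.0064 + 0.0289 + 0.1521 + 0.0016 + 0.0729 + 0.0004 = 0.2632
B = 1 / 0.2632 = 3.7994

3.80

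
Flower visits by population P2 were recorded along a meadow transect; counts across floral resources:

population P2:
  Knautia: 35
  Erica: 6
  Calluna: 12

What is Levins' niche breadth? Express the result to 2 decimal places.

Proportions for population P2 (n=53): 35/53=0.6604, 6/53=0.1132, 12/53=0.2264
Σpᵢ² = 0.6604² + 0.1132² + 0.2264² = 0.436128 + 0.012814 + 0.051257 = 0.500199
B = 1 / 0.500199 = 1.9992

2.00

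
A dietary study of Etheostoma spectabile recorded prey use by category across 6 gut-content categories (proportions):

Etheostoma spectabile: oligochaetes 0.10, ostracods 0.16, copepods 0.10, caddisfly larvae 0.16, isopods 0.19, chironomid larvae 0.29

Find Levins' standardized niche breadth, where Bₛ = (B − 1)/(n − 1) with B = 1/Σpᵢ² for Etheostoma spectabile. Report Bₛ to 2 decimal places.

0.84

Σpᵢ² = 0.10² + 0.16² + 0.10² + 0.16² + 0.19² + 0.29² = 0.0100 + 0.0256 + 0.0100 + 0.0256 + 0.0361 + 0.0841 = 0.1914
B = 1 / 0.1914 = 5.2247
Bₛ = (B − 1)/(n − 1) = (5.2247 − 1)/(6 − 1) = 4.2247/5 = 0.8449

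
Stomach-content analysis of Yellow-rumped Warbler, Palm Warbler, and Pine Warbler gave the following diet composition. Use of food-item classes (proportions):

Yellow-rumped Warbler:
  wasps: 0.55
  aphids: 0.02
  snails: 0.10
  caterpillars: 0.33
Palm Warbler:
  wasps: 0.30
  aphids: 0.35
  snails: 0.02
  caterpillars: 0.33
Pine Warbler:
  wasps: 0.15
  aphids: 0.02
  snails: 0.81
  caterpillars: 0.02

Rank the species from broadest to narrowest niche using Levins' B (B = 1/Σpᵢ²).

Palm Warbler > Yellow-rumped Warbler > Pine Warbler

Σp_Yellᵢ² = 0.55² + 0.02² + 0.10² + 0.33² = 0.3025 + 0.0004 + 0.0100 + 0.1089 = 0.4218
B_Yell = 1 / 0.4218 = 2.3708
Σp_Palmᵢ² = 0.30² + 0.35² + 0.02² + 0.33² = 0.0900 + 0.1225 + 0.0004 + 0.1089 = 0.3218
B_Palm = 1 / 0.3218 = 3.1075
Σp_Pineᵢ² = 0.15² + 0.02² + 0.81² + 0.02² = 0.0225 + 0.0004 + 0.6561 + 0.0004 = 0.6794
B_Pine = 1 / 0.6794 = 1.4719
Ranking by B (broadest → narrowest): Palm Warbler (3.11) > Yellow-rumped Warbler (2.37) > Pine Warbler (1.47)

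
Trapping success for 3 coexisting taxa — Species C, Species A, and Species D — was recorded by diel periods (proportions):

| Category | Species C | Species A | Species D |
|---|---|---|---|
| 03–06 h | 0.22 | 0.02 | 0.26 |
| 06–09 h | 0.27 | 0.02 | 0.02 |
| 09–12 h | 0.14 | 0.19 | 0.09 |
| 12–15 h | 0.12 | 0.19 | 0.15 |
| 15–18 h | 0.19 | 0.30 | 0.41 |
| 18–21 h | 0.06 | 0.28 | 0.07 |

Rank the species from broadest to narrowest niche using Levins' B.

Species C > Species A > Species D

Σp_Cᵢ² = 0.22² + 0.27² + 0.14² + 0.12² + 0.19² + 0.06² = 0.0484 + 0.0729 + 0.0196 + 0.0144 + 0.0361 + 0.0036 = 0.1950
B_C = 1 / 0.1950 = 5.1282
Σp_Aᵢ² = 0.02² + 0.02² + 0.19² + 0.19² + 0.30² + 0.28² = 0.0004 + 0.0004 + 0.0361 + 0.0361 + 0.0900 + 0.0784 = 0.2414
B_A = 1 / 0.2414 = 4.1425
Σp_Dᵢ² = 0.26² + 0.02² + 0.09² + 0.15² + 0.41² + 0.07² = 0.0676 + 0.0004 + 0.0081 + 0.0225 + 0.1681 + 0.0049 = 0.2716
B_D = 1 / 0.2716 = 3.6819
Ranking by B (broadest → narrowest): Species C (5.13) > Species A (4.14) > Species D (3.68)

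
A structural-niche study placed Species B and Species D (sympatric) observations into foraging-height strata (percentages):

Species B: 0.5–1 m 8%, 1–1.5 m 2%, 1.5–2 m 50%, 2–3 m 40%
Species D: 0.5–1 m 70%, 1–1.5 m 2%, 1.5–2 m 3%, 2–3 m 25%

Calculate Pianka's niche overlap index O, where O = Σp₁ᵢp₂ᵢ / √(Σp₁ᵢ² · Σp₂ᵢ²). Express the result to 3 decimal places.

Convert percentages to proportions (divide by 100).
Σ p₁ᵢp₂ᵢ = 0.0560 + 0.0004 + 0.0150 + 0.1000 = 0.1714
Σp_1ᵢ² = 0.08² + 0.02² + 0.50² + 0.40² = 0.0064 + 0.0004 + 0.2500 + 0.1600 = 0.4168
Σp_2ᵢ² = 0.70² + 0.02² + 0.03² + 0.25² = 0.4900 + 0.0004 + 0.0009 + 0.0625 = 0.5538
O = 0.1714 / √(0.4168 × 0.5538) = 0.1714 / 0.480441 = 0.35676

0.357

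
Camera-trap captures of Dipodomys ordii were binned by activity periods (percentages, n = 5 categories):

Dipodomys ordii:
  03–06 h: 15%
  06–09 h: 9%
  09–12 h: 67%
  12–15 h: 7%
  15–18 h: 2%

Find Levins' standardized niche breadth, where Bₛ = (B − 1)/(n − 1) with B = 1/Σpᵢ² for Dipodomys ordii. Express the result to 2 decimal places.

0.27

Convert percentages to proportions (divide by 100).
Σpᵢ² = 0.15² + 0.09² + 0.67² + 0.07² + 0.02² = 0.0225 + 0.0081 + 0.4489 + 0.0049 + 0.0004 = 0.4848
B = 1 / 0.4848 = 2.0627
Bₛ = (B − 1)/(n − 1) = (2.0627 − 1)/(5 − 1) = 1.0627/4 = 0.2657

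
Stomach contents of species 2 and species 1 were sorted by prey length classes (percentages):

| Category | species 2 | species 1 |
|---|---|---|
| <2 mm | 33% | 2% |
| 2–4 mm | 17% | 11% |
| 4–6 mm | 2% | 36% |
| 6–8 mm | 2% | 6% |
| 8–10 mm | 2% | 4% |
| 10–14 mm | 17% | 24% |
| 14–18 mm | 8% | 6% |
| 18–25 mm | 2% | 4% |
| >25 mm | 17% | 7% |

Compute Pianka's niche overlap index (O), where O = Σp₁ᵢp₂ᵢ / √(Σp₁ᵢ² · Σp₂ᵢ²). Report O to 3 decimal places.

Convert percentages to proportions (divide by 100).
Σ p₁ᵢp₂ᵢ = 0.0066 + 0.0187 + 0.0072 + 0.0012 + 0.0008 + 0.0408 + 0.0048 + 0.0008 + 0.0119 = 0.0928
Σp_1ᵢ² = 0.33² + 0.17² + 0.02² + 0.02² + 0.02² + 0.17² + 0.08² + 0.02² + 0.17² = 0.1089 + 0.0289 + 0.0004 + 0.0004 + 0.0004 + 0.0289 + 0.0064 + 0.0004 + 0.0289 = 0.2036
Σp_2ᵢ² = 0.02² + 0.11² + 0.36² + 0.06² + 0.04² + 0.24² + 0.06² + 0.04² + 0.07² = 0.0004 + 0.0121 + 0.1296 + 0.0036 + 0.0016 + 0.0576 + 0.0036 + 0.0016 + 0.0049 = 0.2150
O = 0.0928 / √(0.2036 × 0.2150) = 0.0928 / 0.209222 = 0.44355

0.444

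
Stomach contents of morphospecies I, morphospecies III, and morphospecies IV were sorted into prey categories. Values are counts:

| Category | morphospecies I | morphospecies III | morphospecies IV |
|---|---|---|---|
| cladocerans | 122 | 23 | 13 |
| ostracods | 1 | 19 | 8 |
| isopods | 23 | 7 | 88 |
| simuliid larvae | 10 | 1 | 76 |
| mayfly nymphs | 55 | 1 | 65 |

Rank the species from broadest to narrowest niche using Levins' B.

morphospecies IV > morphospecies III > morphospecies I

Proportions for morphospecies I (n=211): 122/211=0.5782, 1/211=0.0047, 23/211=0.1090, 10/211=0.0474, 55/211=0.2607
Proportions for morphospecies III (n=51): 23/51=0.4510, 19/51=0.3725, 7/51=0.1373, 1/51=0.0196, 1/51=0.0196
Proportions for morphospecies IV (n=250): 13/250=0.0520, 8/250=0.0320, 88/250=0.3520, 76/250=0.3040, 65/250=0.2600
Σp_Iᵢ² = 0.5782² + 0.0047² + 0.1090² + 0.0474² + 0.2607² = 0.334315 + 0.000022 + 0.011881 + 0.002247 + 0.067964 = 0.416429
B_I = 1 / 0.416429 = 2.4014
Σp_IIIᵢ² = 0.4510² + 0.3725² + 0.1373² + 0.0196² + 0.0196² = 0.203401 + 0.138756 + 0.018851 + 0.000384 + 0.000384 = 0.361776
B_III = 1 / 0.361776 = 2.7641
Σp_IVᵢ² = 0.0520² + 0.0320² + 0.3520² + 0.3040² + 0.2600² = 0.002704 + 0.001024 + 0.123904 + 0.092416 + 0.067600 = 0.287648
B_IV = 1 / 0.287648 = 3.4765
Ranking by B (broadest → narrowest): morphospecies IV (3.48) > morphospecies III (2.76) > morphospecies I (2.40)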